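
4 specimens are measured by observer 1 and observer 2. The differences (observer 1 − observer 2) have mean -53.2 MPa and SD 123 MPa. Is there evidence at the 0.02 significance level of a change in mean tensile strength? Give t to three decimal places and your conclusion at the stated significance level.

t = -0.865; fail to reject H0

H0: μ_d = 0; H1: μ_d ≠ 0 (paired t-test on the differences, two-sided).
t = d̄/(s_d/√n) = -53.2/(123/√4) = -0.865
df = n − 1 = 3
Two-sided p-value ≈ 0.451
Since p ≈ 0.451 > α = 0.02, fail to reject H0; the evidence is not statistically significant.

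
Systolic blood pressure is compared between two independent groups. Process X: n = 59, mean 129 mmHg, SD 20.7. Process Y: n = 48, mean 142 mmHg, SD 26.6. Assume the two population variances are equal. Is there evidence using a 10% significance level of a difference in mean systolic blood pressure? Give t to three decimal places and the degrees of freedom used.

Let group 1 = process X, group 2 = process Y. H0: μ_1 = μ_2; H1: μ_1 ≠ μ_2 (two-sample pooled-variance t-test, two-sided).
s_p² = [(59−1)·20.7² + (48−1)·26.6²]/(59+48−2) = 553.407
t = (129 − 142)/√[553.407·(1/59 + 1/48)] = -2.843
df = n₁ + n₂ − 2 = 105
Two-sided p-value ≈ 0.005
Since p ≈ 0.005 < α = 0.1, reject H0; the data support H1.

t = -2.843, df = 105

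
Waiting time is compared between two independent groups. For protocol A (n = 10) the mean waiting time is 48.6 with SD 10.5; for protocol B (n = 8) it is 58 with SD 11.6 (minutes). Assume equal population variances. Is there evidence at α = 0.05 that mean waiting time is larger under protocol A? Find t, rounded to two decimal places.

Let group 1 = protocol A, group 2 = protocol B. H0: μ_1 = μ_2; H1: μ_1 > μ_2 (two-sample pooled-variance t-test, right-tailed).
s_p² = [(10−1)·10.5² + (8−1)·11.6²]/(10+8−2) = 120.886
t = (48.6 − 58)/√[120.886·(1/10 + 1/8)] = -1.80
df = n₁ + n₂ − 2 = 16
p-value = P(T ≥ -1.80) ≈ 0.955
Since p ≈ 0.955 > α = 0.05, fail to reject H0; the evidence is not statistically significant.

-1.80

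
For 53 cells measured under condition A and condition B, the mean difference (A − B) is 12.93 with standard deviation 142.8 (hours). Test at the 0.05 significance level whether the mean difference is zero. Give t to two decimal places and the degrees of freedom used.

H0: μ_d = 0; H1: μ_d ≠ 0 (paired t-test on the differences, two-sided).
t = d̄/(s_d/√n) = 12.93/(142.8/√53) = 0.66
df = n − 1 = 52
Two-sided p-value ≈ 0.513
Since p ≈ 0.513 > α = 0.05, fail to reject H0; the data do not provide sufficient evidence against H0.

t = 0.66, df = 52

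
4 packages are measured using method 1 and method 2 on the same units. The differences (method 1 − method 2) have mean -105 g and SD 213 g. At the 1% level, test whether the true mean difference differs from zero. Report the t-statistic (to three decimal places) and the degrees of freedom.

H0: μ_d = 0; H1: μ_d ≠ 0 (paired t-test on the differences, two-sided).
t = d̄/(s_d/√n) = -105/(213/√4) = -0.986
df = n − 1 = 3
Two-sided p-value ≈ 0.3969
Since p ≈ 0.3969 > α = 0.01, fail to reject H0; the data do not provide sufficient evidence against H0.

t = -0.986, df = 3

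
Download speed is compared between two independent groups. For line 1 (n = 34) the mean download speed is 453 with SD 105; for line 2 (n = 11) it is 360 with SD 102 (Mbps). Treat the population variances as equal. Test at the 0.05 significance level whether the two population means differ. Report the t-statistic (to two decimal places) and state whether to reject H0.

t = 2.57; reject H0

Let group 1 = line 1, group 2 = line 2. H0: μ_1 = μ_2; H1: μ_1 ≠ μ_2 (two-sample pooled-variance t-test, two-sided).
s_p² = [(34−1)·105² + (11−1)·102²]/(34+11−2) = 10880.6
t = (453 − 360)/√[10880.6·(1/34 + 1/11)] = 2.57
df = n₁ + n₂ − 2 = 43
Two-sided p-value ≈ 0.0137
Since p ≈ 0.0137 < α = 0.05, reject H0; the evidence is statistically significant.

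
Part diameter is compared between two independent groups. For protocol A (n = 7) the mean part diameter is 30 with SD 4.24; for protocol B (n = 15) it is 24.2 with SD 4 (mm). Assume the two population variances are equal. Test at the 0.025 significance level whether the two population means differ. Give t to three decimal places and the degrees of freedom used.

Let group 1 = protocol A, group 2 = protocol B. H0: μ_1 = μ_2; H1: μ_1 ≠ μ_2 (two-sample pooled-variance t-test, two-sided).
s_p² = [(7−1)·4.24² + (15−1)·4²]/(7+15−2) = 16.5933
t = (30 − 24.2)/√[16.5933·(1/7 + 1/15)] = 3.111
df = n₁ + n₂ − 2 = 20
Two-sided p-value ≈ 0.006
Since p ≈ 0.006 < α = 0.025, reject H0; the evidence is statistically significant.

t = 3.111, df = 20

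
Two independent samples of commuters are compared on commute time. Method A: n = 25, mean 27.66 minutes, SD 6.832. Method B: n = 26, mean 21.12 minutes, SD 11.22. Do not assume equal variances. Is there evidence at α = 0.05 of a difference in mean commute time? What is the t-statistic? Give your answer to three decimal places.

2.525

Let group 1 = method A, group 2 = method B. H0: μ_1 = μ_2; H1: μ_1 ≠ μ_2 (Welch's two-sample t-test, two-sided).
t = (x̄_1 − x̄_2)/√(s_1²/n_1 + s_2²/n_2) = (27.66 − 21.12)/√(6.832²/25 + 11.22²/26) = 2.525
Welch–Satterthwaite df ≈ 41.56
Two-sided p-value ≈ 0.015
Since p ≈ 0.015 < α = 0.05, reject H0; the evidence is statistically significant.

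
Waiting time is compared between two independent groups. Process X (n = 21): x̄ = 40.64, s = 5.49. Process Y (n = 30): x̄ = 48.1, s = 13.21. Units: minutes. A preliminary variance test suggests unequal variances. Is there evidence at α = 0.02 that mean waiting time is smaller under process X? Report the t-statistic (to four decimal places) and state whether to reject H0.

t = -2.7702; reject H0

Let group 1 = process X, group 2 = process Y. H0: μ_1 = μ_2; H1: μ_1 < μ_2 (Welch's two-sample t-test, left-tailed).
t = (x̄_1 − x̄_2)/√(s_1²/n_1 + s_2²/n_2) = (40.64 − 48.1)/√(5.49²/21 + 13.21²/30) = -2.7702
Welch–Satterthwaite df ≈ 41.42
p-value = P(T ≤ -2.7702) ≈ 0.004
Since p ≈ 0.004 < α = 0.02, reject H0; the data support H1.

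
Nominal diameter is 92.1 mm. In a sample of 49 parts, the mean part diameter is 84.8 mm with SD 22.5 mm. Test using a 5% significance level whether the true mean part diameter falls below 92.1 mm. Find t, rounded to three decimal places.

-2.271

H0: μ = 92.1; H1: μ < 92.1 (one-sample t-test, left-tailed).
t = (x̄ − μ₀)/(s/√n) = (84.8 − 92.1)/(22.5/√49) = -2.271
df = n − 1 = 48
p-value = P(T ≤ -2.271) ≈ 0.0138
Since p ≈ 0.0138 < α = 0.05, reject H0; the data support H1.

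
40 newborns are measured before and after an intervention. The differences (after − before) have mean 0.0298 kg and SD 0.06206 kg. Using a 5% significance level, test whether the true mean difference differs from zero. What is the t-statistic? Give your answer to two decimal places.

3.04

H0: μ_d = 0; H1: μ_d ≠ 0 (paired t-test on the differences, two-sided).
t = d̄/(s_d/√n) = 0.0298/(0.06206/√40) = 3.04
df = n − 1 = 39
Two-sided p-value ≈ 0.004
Since p ≈ 0.004 < α = 0.05, reject H0; the evidence is statistically significant.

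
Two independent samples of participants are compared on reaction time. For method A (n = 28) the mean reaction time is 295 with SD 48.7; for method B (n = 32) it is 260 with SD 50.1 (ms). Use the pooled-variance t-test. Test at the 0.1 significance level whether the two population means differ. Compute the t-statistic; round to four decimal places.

Let group 1 = method A, group 2 = method B. H0: μ_1 = μ_2; H1: μ_1 ≠ μ_2 (two-sample pooled-variance t-test, two-sided).
s_p² = [(28−1)·48.7² + (32−1)·50.1²]/(28+32−2) = 2445.62
t = (295 − 260)/√[2445.62·(1/28 + 1/32)] = 2.7350
df = n₁ + n₂ − 2 = 58
Two-sided p-value ≈ 0.0083
Since p ≈ 0.0083 < α = 0.1, reject H0; the data support H1.

2.7350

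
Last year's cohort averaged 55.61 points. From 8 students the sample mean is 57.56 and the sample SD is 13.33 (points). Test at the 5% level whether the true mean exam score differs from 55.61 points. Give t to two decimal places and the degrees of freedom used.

H0: μ = 55.61; H1: μ ≠ 55.61 (one-sample t-test, two-sided).
t = (x̄ − μ₀)/(s/√n) = (57.56 − 55.61)/(13.33/√8) = 0.41
df = n − 1 = 7
Two-sided p-value ≈ 0.6914
Since p ≈ 0.6914 > α = 0.05, fail to reject H0; the data do not provide sufficient evidence against H0.

t = 0.41, df = 7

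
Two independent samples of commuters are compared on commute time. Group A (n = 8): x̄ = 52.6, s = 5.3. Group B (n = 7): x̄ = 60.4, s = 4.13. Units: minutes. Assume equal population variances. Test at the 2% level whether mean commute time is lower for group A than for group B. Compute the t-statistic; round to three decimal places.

-3.143

Let group 1 = group A, group 2 = group B. H0: μ_1 = μ_2; H1: μ_1 < μ_2 (two-sample pooled-variance t-test, left-tailed).
s_p² = [(8−1)·5.3² + (7−1)·4.13²]/(8+7−2) = 22.9978
t = (52.6 − 60.4)/√[22.9978·(1/8 + 1/7)] = -3.143
df = n₁ + n₂ − 2 = 13
p-value = P(T ≤ -3.143) ≈ 0.004
Since p ≈ 0.004 < α = 0.02, reject H0; the evidence is statistically significant.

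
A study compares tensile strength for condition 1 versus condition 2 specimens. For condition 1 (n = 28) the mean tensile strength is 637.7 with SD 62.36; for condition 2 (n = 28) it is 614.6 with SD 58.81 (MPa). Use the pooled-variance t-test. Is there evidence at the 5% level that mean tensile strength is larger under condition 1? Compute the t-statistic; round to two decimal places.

Let group 1 = condition 1, group 2 = condition 2. H0: μ_1 = μ_2; H1: μ_1 > μ_2 (two-sample pooled-variance t-test, right-tailed).
s_p² = [(28−1)·62.36² + (28−1)·58.81²]/(28+28−2) = 3673.69
t = (637.7 − 614.6)/√[3673.69·(1/28 + 1/28)] = 1.43
df = n₁ + n₂ − 2 = 54
p-value = P(T ≥ 1.43) ≈ 0.0798
Since p ≈ 0.0798 > α = 0.05, fail to reject H0; the data do not provide sufficient evidence against H0.

1.43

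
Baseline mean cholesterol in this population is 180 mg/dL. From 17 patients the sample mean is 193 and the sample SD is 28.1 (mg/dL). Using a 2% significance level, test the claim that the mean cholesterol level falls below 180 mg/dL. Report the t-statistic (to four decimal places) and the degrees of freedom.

H0: μ = 180; H1: μ < 180 (one-sample t-test, left-tailed).
t = (x̄ − μ₀)/(s/√n) = (193 − 180)/(28.1/√17) = 1.9075
df = n − 1 = 16
p-value = P(T ≤ 1.9075) ≈ 0.963
Since p ≈ 0.963 > α = 0.02, fail to reject H0; the evidence is not statistically significant.

t = 1.9075, df = 16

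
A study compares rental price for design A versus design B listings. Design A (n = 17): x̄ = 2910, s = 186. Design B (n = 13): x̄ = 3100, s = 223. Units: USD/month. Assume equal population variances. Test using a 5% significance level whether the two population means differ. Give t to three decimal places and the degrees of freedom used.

t = -2.544, df = 28

Let group 1 = design A, group 2 = design B. H0: μ_1 = μ_2; H1: μ_1 ≠ μ_2 (two-sample pooled-variance t-test, two-sided).
s_p² = [(17−1)·186² + (13−1)·223²]/(17+13−2) = 41081.6
t = (2910 − 3100)/√[41081.6·(1/17 + 1/13)] = -2.544
df = n₁ + n₂ − 2 = 28
Two-sided p-value ≈ 0.017
Since p ≈ 0.017 < α = 0.05, reject H0; the evidence is statistically significant.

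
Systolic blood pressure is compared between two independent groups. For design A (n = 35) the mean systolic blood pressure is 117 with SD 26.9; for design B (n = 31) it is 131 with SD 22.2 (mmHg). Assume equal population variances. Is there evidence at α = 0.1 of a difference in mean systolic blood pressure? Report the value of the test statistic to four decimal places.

-2.2881

Let group 1 = design A, group 2 = design B. H0: μ_1 = μ_2; H1: μ_1 ≠ μ_2 (two-sample pooled-variance t-test, two-sided).
s_p² = [(35−1)·26.9² + (31−1)·22.2²]/(35+31−2) = 615.437
t = (117 − 131)/√[615.437·(1/35 + 1/31)] = -2.2881
df = n₁ + n₂ − 2 = 64
Two-sided p-value ≈ 0.0254
Since p ≈ 0.0254 < α = 0.1, reject H0; the data support H1.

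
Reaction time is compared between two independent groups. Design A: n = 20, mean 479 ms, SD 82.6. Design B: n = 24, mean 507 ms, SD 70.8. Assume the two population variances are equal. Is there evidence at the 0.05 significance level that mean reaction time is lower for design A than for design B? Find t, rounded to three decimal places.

Let group 1 = design A, group 2 = design B. H0: μ_1 = μ_2; H1: μ_1 < μ_2 (two-sample pooled-variance t-test, left-tailed).
s_p² = [(20−1)·82.6² + (24−1)·70.8²]/(20+24−2) = 5831.5
t = (479 − 507)/√[5831.5·(1/20 + 1/24)] = -1.211
df = n₁ + n₂ − 2 = 42
p-value = P(T ≤ -1.211) ≈ 0.1163
Since p ≈ 0.1163 > α = 0.05, fail to reject H0; the data do not provide sufficient evidence against H0.

-1.211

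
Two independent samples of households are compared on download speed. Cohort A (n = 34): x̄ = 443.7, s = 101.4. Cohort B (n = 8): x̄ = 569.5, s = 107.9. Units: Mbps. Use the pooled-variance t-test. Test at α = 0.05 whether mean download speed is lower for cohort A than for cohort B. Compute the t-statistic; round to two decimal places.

-3.12

Let group 1 = cohort A, group 2 = cohort B. H0: μ_1 = μ_2; H1: μ_1 < μ_2 (two-sample pooled-variance t-test, left-tailed).
s_p² = [(34−1)·101.4² + (8−1)·107.9²]/(34+8−2) = 10520
t = (443.7 − 569.5)/√[10520·(1/34 + 1/8)] = -3.12
df = n₁ + n₂ − 2 = 40
p-value = P(T ≤ -3.12) ≈ 0.0017
Since p ≈ 0.0017 < α = 0.05, reject H0; the evidence is statistically significant.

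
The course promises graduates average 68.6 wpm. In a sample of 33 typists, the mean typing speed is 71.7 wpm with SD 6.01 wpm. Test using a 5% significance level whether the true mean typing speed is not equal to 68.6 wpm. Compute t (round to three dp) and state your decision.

t = 2.963; reject H0

H0: μ = 68.6; H1: μ ≠ 68.6 (one-sample t-test, two-sided).
t = (x̄ − μ₀)/(s/√n) = (71.7 − 68.6)/(6.01/√33) = 2.963
df = n − 1 = 32
Two-sided p-value ≈ 0.0057
Since p ≈ 0.0057 < α = 0.05, reject H0; the data support H1.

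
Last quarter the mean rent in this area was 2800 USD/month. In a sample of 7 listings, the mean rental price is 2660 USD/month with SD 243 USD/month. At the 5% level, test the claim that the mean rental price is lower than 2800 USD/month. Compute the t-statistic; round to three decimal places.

H0: μ = 2800; H1: μ < 2800 (one-sample t-test, left-tailed).
t = (x̄ − μ₀)/(s/√n) = (2660 − 2800)/(243/√7) = -1.524
df = n − 1 = 6
p-value = P(T ≤ -1.524) ≈ 0.089
Since p ≈ 0.089 > α = 0.05, fail to reject H0; the data do not provide sufficient evidence against H0.

-1.524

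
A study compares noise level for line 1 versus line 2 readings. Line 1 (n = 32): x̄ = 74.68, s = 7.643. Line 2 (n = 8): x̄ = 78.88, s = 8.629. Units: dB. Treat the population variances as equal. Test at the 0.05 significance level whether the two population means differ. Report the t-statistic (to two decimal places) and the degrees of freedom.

Let group 1 = line 1, group 2 = line 2. H0: μ_1 = μ_2; H1: μ_1 ≠ μ_2 (two-sample pooled-variance t-test, two-sided).
s_p² = [(32−1)·7.643² + (8−1)·8.629²]/(32+8−2) = 61.371
t = (74.68 − 78.88)/√[61.371·(1/32 + 1/8)] = -1.36
df = n₁ + n₂ − 2 = 38
Two-sided p-value ≈ 0.183
Since p ≈ 0.183 > α = 0.05, fail to reject H0; the evidence is not statistically significant.

t = -1.36, df = 38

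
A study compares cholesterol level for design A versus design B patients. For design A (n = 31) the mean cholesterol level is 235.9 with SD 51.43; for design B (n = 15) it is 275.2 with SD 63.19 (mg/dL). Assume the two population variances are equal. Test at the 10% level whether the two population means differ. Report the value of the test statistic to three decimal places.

-2.254

Let group 1 = design A, group 2 = design B. H0: μ_1 = μ_2; H1: μ_1 ≠ μ_2 (two-sample pooled-variance t-test, two-sided).
s_p² = [(31−1)·51.43² + (15−1)·63.19²]/(31+15−2) = 3073.93
t = (235.9 − 275.2)/√[3073.93·(1/31 + 1/15)] = -2.254
df = n₁ + n₂ − 2 = 44
Two-sided p-value ≈ 0.0292
Since p ≈ 0.0292 < α = 0.1, reject H0; the data support H1.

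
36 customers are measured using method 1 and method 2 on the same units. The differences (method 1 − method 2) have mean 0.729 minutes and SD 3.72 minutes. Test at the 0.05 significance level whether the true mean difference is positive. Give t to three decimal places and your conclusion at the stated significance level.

H0: μ_d = 0; H1: μ_d > 0 (paired t-test on the differences, right-tailed).
t = d̄/(s_d/√n) = 0.729/(3.72/√36) = 1.176
df = n − 1 = 35
p-value = P(T ≥ 1.176) ≈ 0.1238
Since p ≈ 0.1238 > α = 0.05, fail to reject H0; the evidence is not statistically significant.

t = 1.176; fail to reject H0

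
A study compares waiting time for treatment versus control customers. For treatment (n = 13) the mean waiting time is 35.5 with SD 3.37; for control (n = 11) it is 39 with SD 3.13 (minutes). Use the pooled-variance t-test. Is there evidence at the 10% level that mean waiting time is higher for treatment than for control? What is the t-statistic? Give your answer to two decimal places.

Let group 1 = treatment, group 2 = control. H0: μ_1 = μ_2; H1: μ_1 > μ_2 (two-sample pooled-variance t-test, right-tailed).
s_p² = [(13−1)·3.37² + (11−1)·3.13²]/(13+11−2) = 10.6478
t = (35.5 − 39)/√[10.6478·(1/13 + 1/11)] = -2.62
df = n₁ + n₂ − 2 = 22
p-value = P(T ≥ -2.62) ≈ 0.992
Since p ≈ 0.992 > α = 0.1, fail to reject H0; the evidence is not statistically significant.

-2.62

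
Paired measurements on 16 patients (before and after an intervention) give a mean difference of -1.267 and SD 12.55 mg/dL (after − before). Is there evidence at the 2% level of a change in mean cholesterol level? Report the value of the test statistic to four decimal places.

-0.4038

H0: μ_d = 0; H1: μ_d ≠ 0 (paired t-test on the differences, two-sided).
t = d̄/(s_d/√n) = -1.267/(12.55/√16) = -0.4038
df = n − 1 = 15
Two-sided p-value ≈ 0.6920
Since p ≈ 0.6920 > α = 0.02, fail to reject H0; the evidence is not statistically significant.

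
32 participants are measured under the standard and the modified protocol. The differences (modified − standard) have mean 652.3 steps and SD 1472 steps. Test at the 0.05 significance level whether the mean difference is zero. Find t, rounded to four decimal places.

2.5068

H0: μ_d = 0; H1: μ_d ≠ 0 (paired t-test on the differences, two-sided).
t = d̄/(s_d/√n) = 652.3/(1472/√32) = 2.5068
df = n − 1 = 31
Two-sided p-value ≈ 0.0176
Since p ≈ 0.0176 < α = 0.05, reject H0; the data support H1.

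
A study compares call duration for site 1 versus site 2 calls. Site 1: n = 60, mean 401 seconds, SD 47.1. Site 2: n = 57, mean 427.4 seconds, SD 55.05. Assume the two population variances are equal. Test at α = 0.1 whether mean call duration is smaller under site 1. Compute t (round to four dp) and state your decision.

Let group 1 = site 1, group 2 = site 2. H0: μ_1 = μ_2; H1: μ_1 < μ_2 (two-sample pooled-variance t-test, left-tailed).
s_p² = [(60−1)·47.1² + (57−1)·55.05²]/(60+57−2) = 2613.86
t = (401 − 427.4)/√[2613.86·(1/60 + 1/57)] = -2.7918
df = n₁ + n₂ − 2 = 115
p-value = P(T ≤ -2.7918) ≈ 0.0031
Since p ≈ 0.0031 < α = 0.1, reject H0; the data support H1.

t = -2.7918; reject H0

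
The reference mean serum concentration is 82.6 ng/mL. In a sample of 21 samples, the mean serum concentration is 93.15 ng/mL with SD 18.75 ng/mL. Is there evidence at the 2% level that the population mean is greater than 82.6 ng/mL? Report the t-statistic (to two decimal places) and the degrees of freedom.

H0: μ = 82.6; H1: μ > 82.6 (one-sample t-test, right-tailed).
t = (x̄ − μ₀)/(s/√n) = (93.15 − 82.6)/(18.75/√21) = 2.58
df = n − 1 = 20
p-value = P(T ≥ 2.58) ≈ 0.009
Since p ≈ 0.009 < α = 0.02, reject H0; the evidence is statistically significant.

t = 2.58, df = 20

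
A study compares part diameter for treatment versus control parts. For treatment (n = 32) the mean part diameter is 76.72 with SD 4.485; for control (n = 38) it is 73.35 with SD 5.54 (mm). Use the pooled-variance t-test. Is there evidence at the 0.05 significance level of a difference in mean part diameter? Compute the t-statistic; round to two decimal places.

Let group 1 = treatment, group 2 = control. H0: μ_1 = μ_2; H1: μ_1 ≠ μ_2 (two-sample pooled-variance t-test, two-sided).
s_p² = [(32−1)·4.485² + (38−1)·5.54²]/(32+38−2) = 25.87
t = (76.72 − 73.35)/√[25.87·(1/32 + 1/38)] = 2.76
df = n₁ + n₂ − 2 = 68
Two-sided p-value ≈ 0.007
Since p ≈ 0.007 < α = 0.05, reject H0; the evidence is statistically significant.

2.76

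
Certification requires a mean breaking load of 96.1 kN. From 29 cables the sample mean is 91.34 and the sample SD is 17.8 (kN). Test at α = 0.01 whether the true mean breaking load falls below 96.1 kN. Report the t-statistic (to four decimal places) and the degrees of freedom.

t = -1.4401, df = 28

H0: μ = 96.1; H1: μ < 96.1 (one-sample t-test, left-tailed).
t = (x̄ − μ₀)/(s/√n) = (91.34 − 96.1)/(17.8/√29) = -1.4401
df = n − 1 = 28
p-value = P(T ≤ -1.4401) ≈ 0.080
Since p ≈ 0.080 > α = 0.01, fail to reject H0; the evidence is not statistically significant.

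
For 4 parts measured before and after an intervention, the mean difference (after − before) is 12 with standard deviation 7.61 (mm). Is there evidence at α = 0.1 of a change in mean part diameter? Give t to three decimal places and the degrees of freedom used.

H0: μ_d = 0; H1: μ_d ≠ 0 (paired t-test on the differences, two-sided).
t = d̄/(s_d/√n) = 12/(7.61/√4) = 3.154
df = n − 1 = 3
Two-sided p-value ≈ 0.051
Since p ≈ 0.051 < α = 0.1, reject H0; the data support H1.

t = 3.154, df = 3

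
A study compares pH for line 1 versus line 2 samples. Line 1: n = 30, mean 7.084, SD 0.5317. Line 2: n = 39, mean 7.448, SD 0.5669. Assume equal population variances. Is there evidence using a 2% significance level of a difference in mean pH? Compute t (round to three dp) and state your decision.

t = -2.716; reject H0

Let group 1 = line 1, group 2 = line 2. H0: μ_1 = μ_2; H1: μ_1 ≠ μ_2 (two-sample pooled-variance t-test, two-sided).
s_p² = [(30−1)·0.5317² + (39−1)·0.5669²]/(30+39−2) = 0.304638
t = (7.084 − 7.448)/√[0.304638·(1/30 + 1/39)] = -2.716
df = n₁ + n₂ − 2 = 67
Two-sided p-value ≈ 0.008
Since p ≈ 0.008 < α = 0.02, reject H0; the evidence is statistically significant.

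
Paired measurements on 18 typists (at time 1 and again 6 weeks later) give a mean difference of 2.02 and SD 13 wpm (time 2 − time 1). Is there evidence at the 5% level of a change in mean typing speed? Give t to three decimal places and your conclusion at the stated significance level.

H0: μ_d = 0; H1: μ_d ≠ 0 (paired t-test on the differences, two-sided).
t = d̄/(s_d/√n) = 2.02/(13/√18) = 0.659
df = n − 1 = 17
Two-sided p-value ≈ 0.519
Since p ≈ 0.519 > α = 0.05, fail to reject H0; the data do not provide sufficient evidence against H0.

t = 0.659; fail to reject H0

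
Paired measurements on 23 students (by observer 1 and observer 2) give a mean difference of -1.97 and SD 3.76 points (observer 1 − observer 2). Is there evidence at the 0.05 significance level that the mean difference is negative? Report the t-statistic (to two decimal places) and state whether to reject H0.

H0: μ_d = 0; H1: μ_d < 0 (paired t-test on the differences, left-tailed).
t = d̄/(s_d/√n) = -1.97/(3.76/√23) = -2.51
df = n − 1 = 22
p-value = P(T ≤ -2.51) ≈ 0.010
Since p ≈ 0.010 < α = 0.05, reject H0; the evidence is statistically significant.

t = -2.51; reject H0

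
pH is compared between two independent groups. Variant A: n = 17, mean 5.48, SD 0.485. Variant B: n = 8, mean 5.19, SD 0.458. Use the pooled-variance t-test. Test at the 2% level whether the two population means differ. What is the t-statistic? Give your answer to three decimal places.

1.418

Let group 1 = variant A, group 2 = variant B. H0: μ_1 = μ_2; H1: μ_1 ≠ μ_2 (two-sample pooled-variance t-test, two-sided).
s_p² = [(17−1)·0.485² + (8−1)·0.458²]/(17+8−2) = 0.227476
t = (5.48 − 5.19)/√[0.227476·(1/17 + 1/8)] = 1.418
df = n₁ + n₂ − 2 = 23
Two-sided p-value ≈ 0.1695
Since p ≈ 0.1695 > α = 0.02, fail to reject H0; the data do not provide sufficient evidence against H0.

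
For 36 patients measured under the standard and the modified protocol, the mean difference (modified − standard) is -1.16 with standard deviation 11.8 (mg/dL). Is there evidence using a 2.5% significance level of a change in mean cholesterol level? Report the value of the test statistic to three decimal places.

-0.590

H0: μ_d = 0; H1: μ_d ≠ 0 (paired t-test on the differences, two-sided).
t = d̄/(s_d/√n) = -1.16/(11.8/√36) = -0.590
df = n − 1 = 35
Two-sided p-value ≈ 0.559
Since p ≈ 0.559 > α = 0.025, fail to reject H0; the data do not provide sufficient evidence against H0.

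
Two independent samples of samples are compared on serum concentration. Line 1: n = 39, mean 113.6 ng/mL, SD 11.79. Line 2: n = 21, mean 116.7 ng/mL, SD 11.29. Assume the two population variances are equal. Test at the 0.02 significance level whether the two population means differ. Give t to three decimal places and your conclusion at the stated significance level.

t = -0.986; fail to reject H0

Let group 1 = line 1, group 2 = line 2. H0: μ_1 = μ_2; H1: μ_1 ≠ μ_2 (two-sample pooled-variance t-test, two-sided).
s_p² = [(39−1)·11.79² + (21−1)·11.29²]/(39+21−2) = 135.025
t = (113.6 − 116.7)/√[135.025·(1/39 + 1/21)] = -0.986
df = n₁ + n₂ − 2 = 58
Two-sided p-value ≈ 0.328
Since p ≈ 0.328 > α = 0.02, fail to reject H0; the data do not provide sufficient evidence against H0.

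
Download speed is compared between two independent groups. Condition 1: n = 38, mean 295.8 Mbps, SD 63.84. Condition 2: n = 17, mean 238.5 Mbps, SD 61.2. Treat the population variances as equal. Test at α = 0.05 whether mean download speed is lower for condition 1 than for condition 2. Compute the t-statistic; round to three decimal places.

3.114

Let group 1 = condition 1, group 2 = condition 2. H0: μ_1 = μ_2; H1: μ_1 < μ_2 (two-sample pooled-variance t-test, left-tailed).
s_p² = [(38−1)·63.84² + (17−1)·61.2²]/(38+17−2) = 3975.89
t = (295.8 − 238.5)/√[3975.89·(1/38 + 1/17)] = 3.114
df = n₁ + n₂ − 2 = 53
p-value = P(T ≤ 3.114) ≈ 0.999
Since p ≈ 0.999 > α = 0.05, fail to reject H0; the evidence is not statistically significant.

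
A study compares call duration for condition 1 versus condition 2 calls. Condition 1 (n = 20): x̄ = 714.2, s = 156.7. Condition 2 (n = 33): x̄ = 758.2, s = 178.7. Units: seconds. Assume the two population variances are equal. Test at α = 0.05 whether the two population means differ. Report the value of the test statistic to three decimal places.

Let group 1 = condition 1, group 2 = condition 2. H0: μ_1 = μ_2; H1: μ_1 ≠ μ_2 (two-sample pooled-variance t-test, two-sided).
s_p² = [(20−1)·156.7² + (33−1)·178.7²]/(20+33−2) = 29184.7
t = (714.2 − 758.2)/√[29184.7·(1/20 + 1/33)] = -0.909
df = n₁ + n₂ − 2 = 51
Two-sided p-value ≈ 0.3677
Since p ≈ 0.3677 > α = 0.05, fail to reject H0; the data do not provide sufficient evidence against H0.

-0.909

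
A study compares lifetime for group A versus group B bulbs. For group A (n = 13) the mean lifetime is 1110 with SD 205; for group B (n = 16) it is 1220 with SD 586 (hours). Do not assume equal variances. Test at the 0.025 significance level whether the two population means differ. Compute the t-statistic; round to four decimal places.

-0.7000

Let group 1 = group A, group 2 = group B. H0: μ_1 = μ_2; H1: μ_1 ≠ μ_2 (Welch's two-sample t-test, two-sided).
t = (x̄_1 − x̄_2)/√(s_1²/n_1 + s_2²/n_2) = (1110 − 1220)/√(205²/13 + 586²/16) = -0.7000
Welch–Satterthwaite df ≈ 19.31
Two-sided p-value ≈ 0.4923
Since p ≈ 0.4923 > α = 0.025, fail to reject H0; the data do not provide sufficient evidence against H0.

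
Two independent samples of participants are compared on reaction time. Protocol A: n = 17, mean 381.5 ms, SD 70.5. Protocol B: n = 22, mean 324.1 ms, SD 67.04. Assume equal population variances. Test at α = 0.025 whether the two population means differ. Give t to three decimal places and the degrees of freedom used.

Let group 1 = protocol A, group 2 = protocol B. H0: μ_1 = μ_2; H1: μ_1 ≠ μ_2 (two-sample pooled-variance t-test, two-sided).
s_p² = [(17−1)·70.5² + (22−1)·67.04²]/(17+22−2) = 4700.15
t = (381.5 − 324.1)/√[4700.15·(1/17 + 1/22)] = 2.593
df = n₁ + n₂ − 2 = 37
Two-sided p-value ≈ 0.014
Since p ≈ 0.014 < α = 0.025, reject H0; the evidence is statistically significant.

t = 2.593, df = 37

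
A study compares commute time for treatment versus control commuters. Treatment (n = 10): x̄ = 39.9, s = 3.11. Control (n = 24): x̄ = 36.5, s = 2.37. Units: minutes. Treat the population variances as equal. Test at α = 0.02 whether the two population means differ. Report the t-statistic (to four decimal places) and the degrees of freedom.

Let group 1 = treatment, group 2 = control. H0: μ_1 = μ_2; H1: μ_1 ≠ μ_2 (two-sample pooled-variance t-test, two-sided).
s_p² = [(10−1)·3.11² + (24−1)·2.37²]/(10+24−2) = 6.75742
t = (39.9 − 36.5)/√[6.75742·(1/10 + 1/24)] = 3.4750
df = n₁ + n₂ − 2 = 32
Two-sided p-value ≈ 0.001
Since p ≈ 0.001 < α = 0.02, reject H0; the data support H1.

t = 3.4750, df = 32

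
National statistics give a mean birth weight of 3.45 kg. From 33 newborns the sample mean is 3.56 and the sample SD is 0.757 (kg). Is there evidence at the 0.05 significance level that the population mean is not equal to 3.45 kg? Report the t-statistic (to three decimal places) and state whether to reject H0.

H0: μ = 3.45; H1: μ ≠ 3.45 (one-sample t-test, two-sided).
t = (x̄ − μ₀)/(s/√n) = (3.56 − 3.45)/(0.757/√33) = 0.835
df = n − 1 = 32
Two-sided p-value ≈ 0.4101
Since p ≈ 0.4101 > α = 0.05, fail to reject H0; the data do not provide sufficient evidence against H0.

t = 0.835; fail to reject H0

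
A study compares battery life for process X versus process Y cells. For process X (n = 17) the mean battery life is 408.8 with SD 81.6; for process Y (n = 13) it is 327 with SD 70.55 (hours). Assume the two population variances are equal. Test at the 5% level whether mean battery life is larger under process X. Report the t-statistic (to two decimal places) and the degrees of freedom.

Let group 1 = process X, group 2 = process Y. H0: μ_1 = μ_2; H1: μ_1 > μ_2 (two-sample pooled-variance t-test, right-tailed).
s_p² = [(17−1)·81.6² + (13−1)·70.55²]/(17+13−2) = 5938.02
t = (408.8 − 327)/√[5938.02·(1/17 + 1/13)] = 2.88
df = n₁ + n₂ − 2 = 28
p-value = P(T ≥ 2.88) ≈ 0.004
Since p ≈ 0.004 < α = 0.05, reject H0; the evidence is statistically significant.

t = 2.88, df = 28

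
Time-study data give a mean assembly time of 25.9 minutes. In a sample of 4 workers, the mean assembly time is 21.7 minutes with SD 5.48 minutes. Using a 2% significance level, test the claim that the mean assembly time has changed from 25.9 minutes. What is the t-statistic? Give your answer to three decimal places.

-1.533

H0: μ = 25.9; H1: μ ≠ 25.9 (one-sample t-test, two-sided).
t = (x̄ − μ₀)/(s/√n) = (21.7 − 25.9)/(5.48/√4) = -1.533
df = n − 1 = 3
Two-sided p-value ≈ 0.223
Since p ≈ 0.223 > α = 0.02, fail to reject H0; the data do not provide sufficient evidence against H0.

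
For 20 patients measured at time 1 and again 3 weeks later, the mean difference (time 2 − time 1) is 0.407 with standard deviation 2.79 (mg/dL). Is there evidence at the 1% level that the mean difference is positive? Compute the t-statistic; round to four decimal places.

0.6524

H0: μ_d = 0; H1: μ_d > 0 (paired t-test on the differences, right-tailed).
t = d̄/(s_d/√n) = 0.407/(2.79/√20) = 0.6524
df = n − 1 = 19
p-value = P(T ≥ 0.6524) ≈ 0.2610
Since p ≈ 0.2610 > α = 0.01, fail to reject H0; the data do not provide sufficient evidence against H0.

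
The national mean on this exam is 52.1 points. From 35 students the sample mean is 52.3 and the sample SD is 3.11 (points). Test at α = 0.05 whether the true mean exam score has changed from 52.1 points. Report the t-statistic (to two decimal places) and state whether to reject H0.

t = 0.38; fail to reject H0

H0: μ = 52.1; H1: μ ≠ 52.1 (one-sample t-test, two-sided).
t = (x̄ − μ₀)/(s/√n) = (52.3 − 52.1)/(3.11/√35) = 0.38
df = n − 1 = 34
Two-sided p-value ≈ 0.706
Since p ≈ 0.706 > α = 0.05, fail to reject H0; the data do not provide sufficient evidence against H0.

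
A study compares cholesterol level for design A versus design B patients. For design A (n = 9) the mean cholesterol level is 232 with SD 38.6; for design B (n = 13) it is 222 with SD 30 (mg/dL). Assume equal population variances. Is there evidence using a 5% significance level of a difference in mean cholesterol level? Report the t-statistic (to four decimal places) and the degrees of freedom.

t = 0.6842, df = 20

Let group 1 = design A, group 2 = design B. H0: μ_1 = μ_2; H1: μ_1 ≠ μ_2 (two-sample pooled-variance t-test, two-sided).
s_p² = [(9−1)·38.6² + (13−1)·30²]/(9+13−2) = 1135.98
t = (232 − 222)/√[1135.98·(1/9 + 1/13)] = 0.6842
df = n₁ + n₂ − 2 = 20
Two-sided p-value ≈ 0.5017
Since p ≈ 0.5017 > α = 0.05, fail to reject H0; the evidence is not statistically significant.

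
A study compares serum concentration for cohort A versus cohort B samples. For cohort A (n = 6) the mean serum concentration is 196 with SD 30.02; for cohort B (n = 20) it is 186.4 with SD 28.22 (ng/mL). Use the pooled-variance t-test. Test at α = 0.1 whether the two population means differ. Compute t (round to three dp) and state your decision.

t = 0.721; fail to reject H0

Let group 1 = cohort A, group 2 = cohort B. H0: μ_1 = μ_2; H1: μ_1 ≠ μ_2 (two-sample pooled-variance t-test, two-sided).
s_p² = [(6−1)·30.02² + (20−1)·28.22²]/(6+20−2) = 818.208
t = (196 − 186.4)/√[818.208·(1/6 + 1/20)] = 0.721
df = n₁ + n₂ − 2 = 24
Two-sided p-value ≈ 0.4779
Since p ≈ 0.4779 > α = 0.1, fail to reject H0; the data do not provide sufficient evidence against H0.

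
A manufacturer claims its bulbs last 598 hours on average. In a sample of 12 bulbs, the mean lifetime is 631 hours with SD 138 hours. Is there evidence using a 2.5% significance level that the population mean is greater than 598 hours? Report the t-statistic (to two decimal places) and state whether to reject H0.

t = 0.83; fail to reject H0

H0: μ = 598; H1: μ > 598 (one-sample t-test, right-tailed).
t = (x̄ − μ₀)/(s/√n) = (631 − 598)/(138/√12) = 0.83
df = n − 1 = 11
p-value = P(T ≥ 0.83) ≈ 0.213
Since p ≈ 0.213 > α = 0.025, fail to reject H0; the evidence is not statistically significant.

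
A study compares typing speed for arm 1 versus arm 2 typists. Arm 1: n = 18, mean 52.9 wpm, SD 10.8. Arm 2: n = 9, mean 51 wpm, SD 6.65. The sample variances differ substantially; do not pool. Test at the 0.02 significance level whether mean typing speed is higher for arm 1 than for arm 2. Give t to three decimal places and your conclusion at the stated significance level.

Let group 1 = arm 1, group 2 = arm 2. H0: μ_1 = μ_2; H1: μ_1 > μ_2 (Welch's two-sample t-test, right-tailed).
t = (x̄_1 − x̄_2)/√(s_1²/n_1 + s_2²/n_2) = (52.9 − 51)/√(10.8²/18 + 6.65²/9) = 0.563
Welch–Satterthwaite df ≈ 23.65
p-value = P(T ≥ 0.563) ≈ 0.289
Since p ≈ 0.289 > α = 0.02, fail to reject H0; the evidence is not statistically significant.

t = 0.563; fail to reject H0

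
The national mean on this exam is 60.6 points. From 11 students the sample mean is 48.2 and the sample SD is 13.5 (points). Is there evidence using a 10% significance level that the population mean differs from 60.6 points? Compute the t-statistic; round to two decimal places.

H0: μ = 60.6; H1: μ ≠ 60.6 (one-sample t-test, two-sided).
t = (x̄ − μ₀)/(s/√n) = (48.2 − 60.6)/(13.5/√11) = -3.05
df = n − 1 = 10
Two-sided p-value ≈ 0.0123
Since p ≈ 0.0123 < α = 0.1, reject H0; the data support H1.

-3.05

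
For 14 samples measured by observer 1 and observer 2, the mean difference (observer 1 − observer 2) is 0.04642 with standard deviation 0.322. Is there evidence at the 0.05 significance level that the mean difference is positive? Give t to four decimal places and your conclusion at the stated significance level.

t = 0.5394; fail to reject H0

H0: μ_d = 0; H1: μ_d > 0 (paired t-test on the differences, right-tailed).
t = d̄/(s_d/√n) = 0.04642/(0.322/√14) = 0.5394
df = n − 1 = 13
p-value = P(T ≥ 0.5394) ≈ 0.2994
Since p ≈ 0.2994 > α = 0.05, fail to reject H0; the evidence is not statistically significant.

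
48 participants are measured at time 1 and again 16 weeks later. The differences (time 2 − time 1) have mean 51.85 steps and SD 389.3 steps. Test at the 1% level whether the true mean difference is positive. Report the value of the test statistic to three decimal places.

H0: μ_d = 0; H1: μ_d > 0 (paired t-test on the differences, right-tailed).
t = d̄/(s_d/√n) = 51.85/(389.3/√48) = 0.923
df = n − 1 = 47
p-value = P(T ≥ 0.923) ≈ 0.180
Since p ≈ 0.180 > α = 0.01, fail to reject H0; the evidence is not statistically significant.

0.923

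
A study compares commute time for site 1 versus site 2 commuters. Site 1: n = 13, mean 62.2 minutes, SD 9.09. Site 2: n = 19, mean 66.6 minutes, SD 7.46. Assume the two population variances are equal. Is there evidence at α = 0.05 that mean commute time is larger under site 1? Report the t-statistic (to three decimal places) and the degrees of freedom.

Let group 1 = site 1, group 2 = site 2. H0: μ_1 = μ_2; H1: μ_1 > μ_2 (two-sample pooled-variance t-test, right-tailed).
s_p² = [(13−1)·9.09² + (19−1)·7.46²]/(13+19−2) = 66.4422
t = (62.2 − 66.6)/√[66.4422·(1/13 + 1/19)] = -1.500
df = n₁ + n₂ − 2 = 30
p-value = P(T ≥ -1.500) ≈ 0.9279
Since p ≈ 0.9279 > α = 0.05, fail to reject H0; the data do not provide sufficient evidence against H0.

t = -1.500, df = 30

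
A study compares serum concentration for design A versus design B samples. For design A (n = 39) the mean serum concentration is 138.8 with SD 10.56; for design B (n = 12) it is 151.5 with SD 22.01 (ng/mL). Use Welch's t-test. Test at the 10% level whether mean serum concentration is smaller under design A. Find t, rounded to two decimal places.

Let group 1 = design A, group 2 = design B. H0: μ_1 = μ_2; H1: μ_1 < μ_2 (Welch's two-sample t-test, left-tailed).
t = (x̄_1 − x̄_2)/√(s_1²/n_1 + s_2²/n_2) = (138.8 − 151.5)/√(10.56²/39 + 22.01²/12) = -1.93
Welch–Satterthwaite df ≈ 12.60
p-value = P(T ≤ -1.93) ≈ 0.0381
Since p ≈ 0.0381 < α = 0.1, reject H0; the data support H1.

-1.93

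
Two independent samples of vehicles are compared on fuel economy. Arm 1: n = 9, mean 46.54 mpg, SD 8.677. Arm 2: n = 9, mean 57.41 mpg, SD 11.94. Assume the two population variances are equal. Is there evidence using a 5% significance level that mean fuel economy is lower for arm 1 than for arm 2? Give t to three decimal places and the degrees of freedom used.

Let group 1 = arm 1, group 2 = arm 2. H0: μ_1 = μ_2; H1: μ_1 < μ_2 (two-sample pooled-variance t-test, left-tailed).
s_p² = [(9−1)·8.677² + (9−1)·11.94²]/(9+9−2) = 108.927
t = (46.54 − 57.41)/√[108.927·(1/9 + 1/9)] = -2.209
df = n₁ + n₂ − 2 = 16
p-value = P(T ≤ -2.209) ≈ 0.0210
Since p ≈ 0.0210 < α = 0.05, reject H0; the evidence is statistically significant.

t = -2.209, df = 16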